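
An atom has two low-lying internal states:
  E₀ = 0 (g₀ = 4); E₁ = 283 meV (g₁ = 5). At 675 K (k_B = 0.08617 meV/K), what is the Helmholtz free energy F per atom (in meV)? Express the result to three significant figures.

-81.2 meV

k_BT = 0.08617 × 675 K = 58.165 meV.
Eᵢ/kT = 0, 4.8655.
Z = Σ gᵢe^(−Eᵢ/kT) = 4·e^(−0) + 5·e^(−4.8655) = 4.0000 + 0.038540 = 4.0385.
F = −kT ln Z = −58.165 × ln(4.0385) = −58.165 × 1.3959 = -81.2 meV.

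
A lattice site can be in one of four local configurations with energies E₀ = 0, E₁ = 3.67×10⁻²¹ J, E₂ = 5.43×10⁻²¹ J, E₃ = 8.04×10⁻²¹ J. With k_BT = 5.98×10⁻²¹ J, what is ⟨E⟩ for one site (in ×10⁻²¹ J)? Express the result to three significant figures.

2.84 ×10⁻²¹ J

Eᵢ/kT = 0, 0.61371, 0.90803, 1.3445.
Z = Σ e^(−Eᵢ/kT) = e^(−0) + e^(−0.61371) + e^(−0.90803) + e^(−1.3445) = 1.0000 + 0.54134 + 0.40332 + 0.26067 = 2.2053.
⟨E⟩ = Σ Eᵢ e^(−Eᵢ/kT) / Z = (0·1.0000 + 3.67·0.54134 + 5.43·0.40332 + 8.04·0.26067) / 2.2053 = 2.84 ×10⁻²¹ J.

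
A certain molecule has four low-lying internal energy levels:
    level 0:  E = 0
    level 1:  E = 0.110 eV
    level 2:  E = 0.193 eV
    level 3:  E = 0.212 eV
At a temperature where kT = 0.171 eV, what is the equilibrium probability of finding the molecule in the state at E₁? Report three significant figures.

Eᵢ/kT = 0, 0.64327, 1.1287, 1.2398.
Z = Σ e^(−Eᵢ/kT) = e^(−0) + e^(−0.64327) + e^(−1.1287) + e^(−1.2398) = 1.0000 + 0.52557 + 0.32345 + 0.28944 = 2.1385.
P₁ = e^(−E₁/kT) / Z = 0.52557/2.1385 = 0.246.

0.246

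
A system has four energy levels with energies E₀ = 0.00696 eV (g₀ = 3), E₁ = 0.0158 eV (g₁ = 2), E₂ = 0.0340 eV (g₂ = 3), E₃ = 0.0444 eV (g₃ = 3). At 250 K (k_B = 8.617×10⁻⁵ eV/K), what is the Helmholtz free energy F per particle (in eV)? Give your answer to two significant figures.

-0.031 eV

k_BT = 8.617×10⁻⁵ × 250 K = 0.02154 eV.
Eᵢ/kT = 0.3231, 0.7335, 1.578, 2.061.
Z = Σ gᵢe^(−Eᵢ/kT) = 3·e^(−0.3231) + 2·e^(−0.7335) + 3·e^(−1.578) + 3·e^(−2.061) = 2.172 + 0.9605 + 0.6192 + 0.3820 = 4.134.
F = −kT ln Z = −0.02154 × ln(4.134) = −0.02154 × 1.419 = -0.031 eV.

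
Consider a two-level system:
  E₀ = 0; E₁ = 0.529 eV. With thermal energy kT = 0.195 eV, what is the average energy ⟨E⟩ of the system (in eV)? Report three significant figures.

Eᵢ/kT = 0, 2.7128.
Z = Σ e^(−Eᵢ/kT) = e^(−0) + e^(−2.7128) = 1.0000 + 0.066351 = 1.0664.
⟨E⟩ = Σ Eᵢ e^(−Eᵢ/kT) / Z = (0·1.0000 + 0.529·0.066351) / 1.0664 = 0.0329 eV.

0.0329 eV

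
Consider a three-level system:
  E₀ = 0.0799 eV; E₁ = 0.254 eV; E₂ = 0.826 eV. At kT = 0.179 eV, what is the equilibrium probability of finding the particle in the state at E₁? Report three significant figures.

0.271

Eᵢ/kT = 0.44637, 1.4190, 4.6145.
Z = Σ e^(−Eᵢ/kT) = e^(−0.44637) + e^(−1.4190) + e^(−4.6145) = 0.63995 + 0.24196 + 0.0099071 = 0.89182.
P₁ = e^(−E₁/kT) / Z = 0.24196/0.89182 = 0.271.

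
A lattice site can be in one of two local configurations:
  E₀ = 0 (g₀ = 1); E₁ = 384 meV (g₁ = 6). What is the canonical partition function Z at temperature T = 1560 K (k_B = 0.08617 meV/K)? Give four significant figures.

Z = 1.345

k_BT = 0.08617 × 1560 K = 134.425 meV.
Eᵢ/kT = 0, 2.85661.
Z = Σ gᵢe^(−Eᵢ/kT) = 1·e^(−0) + 6·e^(−2.85661) = 1.00000 + 0.344779 = 1.34478.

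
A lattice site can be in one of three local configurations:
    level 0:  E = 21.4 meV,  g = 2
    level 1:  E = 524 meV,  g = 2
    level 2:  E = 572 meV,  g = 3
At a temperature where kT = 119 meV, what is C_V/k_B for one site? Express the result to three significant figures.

Eᵢ/kT = 0.17983, 4.4034, 4.8067.
Z = Σ gᵢe^(−Eᵢ/kT) = 2·e^(−0.17983) + 2·e^(−4.4034) + 3·e^(−4.8067) = 1.6708 + 0.024471 + 0.024524 = 1.7198.
⟨E⟩ = 36.403 meV, ⟨E²⟩ = 9017.4 meV².
C_V/k_B = (⟨E²⟩ − ⟨E⟩²)/(kT)² = (9017.4 − 1325.2)/14161 = 0.543.

0.543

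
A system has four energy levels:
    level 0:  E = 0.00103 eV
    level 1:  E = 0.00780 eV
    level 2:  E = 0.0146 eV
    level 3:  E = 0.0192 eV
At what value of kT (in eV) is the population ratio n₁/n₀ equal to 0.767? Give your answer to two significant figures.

0.026 eV

n₁/n₀ = exp[−(E₁−E₀)/kT] = 0.767.
⇒ (E₁−E₀)/kT = ln(1/0.767) = ln(1.304) = 0.2654.
kT = 0.00677 eV / 0.2654 = 0.026 eV.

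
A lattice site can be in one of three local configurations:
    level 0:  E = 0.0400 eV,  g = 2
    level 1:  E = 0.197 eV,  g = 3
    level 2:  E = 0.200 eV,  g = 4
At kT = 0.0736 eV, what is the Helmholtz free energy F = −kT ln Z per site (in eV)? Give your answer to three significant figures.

-0.0361 eV

Eᵢ/kT = 0.54348, 2.6766, 2.7174.
Z = Σ gᵢe^(−Eᵢ/kT) = 2·e^(−0.54348) + 3·e^(−2.6766) + 4·e^(−2.7174) = 1.1614 + 0.20639 + 0.26419 = 1.6320.
F = −kT ln Z = −0.0736 × ln(1.6320) = −0.0736 × 0.48981 = -0.0361 eV.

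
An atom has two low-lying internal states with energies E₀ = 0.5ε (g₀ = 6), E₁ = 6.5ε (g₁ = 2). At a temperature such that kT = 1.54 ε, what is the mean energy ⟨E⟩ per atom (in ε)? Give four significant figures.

Eᵢ/kT = 0.324675, 4.22078.
Z = Σ gᵢe^(−Eᵢ/kT) = 6·e^(−0.324675) + 2·e^(−4.22078) = 4.33657 + 0.0293744 = 4.36594.
⟨E⟩ = Σ Eᵢ gᵢe^(−Eᵢ/kT) / Z = (0.5·4.33657 + 6.5·0.0293744) / 4.36594 = 0.5404 ε.

0.5404 ε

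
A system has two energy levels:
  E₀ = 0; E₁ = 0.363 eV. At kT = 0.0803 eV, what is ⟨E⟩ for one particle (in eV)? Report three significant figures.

0.00391 eV

Eᵢ/kT = 0, 4.5205.
Z = Σ e^(−Eᵢ/kT) = e^(−0) + e^(−4.5205) = 1.0000 + 0.010884 = 1.0109.
⟨E⟩ = Σ Eᵢ e^(−Eᵢ/kT) / Z = (0·1.0000 + 0.363·0.010884) / 1.0109 = 0.00391 eV.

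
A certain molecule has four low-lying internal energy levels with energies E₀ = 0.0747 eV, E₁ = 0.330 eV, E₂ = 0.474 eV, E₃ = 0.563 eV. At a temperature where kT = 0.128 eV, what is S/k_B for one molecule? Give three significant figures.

Eᵢ/kT = 0.58359, 2.5781, 3.7031, 4.3984.
Z = Σ e^(−Eᵢ/kT) = e^(−0.58359) + e^(−2.5781) + e^(−3.7031) + e^(−4.3984) = 0.55789 + 0.075918 + 0.024647 + 0.012297 = 0.67075.
⟨E⟩ = Σ EᵢPᵢ = 0.12722 eV.
S/k_B = ln Z + ⟨E⟩/kT = ln(0.67075) + 0.12722/0.128 = -0.39936 + 0.99391 = 0.595.

0.595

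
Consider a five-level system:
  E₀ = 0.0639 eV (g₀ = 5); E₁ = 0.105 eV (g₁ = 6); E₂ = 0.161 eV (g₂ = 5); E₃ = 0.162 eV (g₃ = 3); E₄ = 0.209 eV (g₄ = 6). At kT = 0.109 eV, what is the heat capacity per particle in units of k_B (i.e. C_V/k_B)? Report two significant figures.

Eᵢ/kT = 0.5862, 0.9633, 1.477, 1.486, 1.917.
Z = Σ gᵢe^(−Eᵢ/kT) = 5·e^(−0.5862) + 6·e^(−0.9633) + 5·e^(−1.477) + 3·e^(−1.486) + 6·e^(−1.917) = 2.782 + 2.290 + 1.142 + 0.6788 + 0.8823 = 7.775.
⟨E⟩ = 0.1153 eV, ⟨E²⟩ = 0.01576 eV².
C_V/k_B = (⟨E²⟩ − ⟨E⟩²)/(kT)² = (0.01576 − 0.01329)/0.01188 = 0.21.

0.21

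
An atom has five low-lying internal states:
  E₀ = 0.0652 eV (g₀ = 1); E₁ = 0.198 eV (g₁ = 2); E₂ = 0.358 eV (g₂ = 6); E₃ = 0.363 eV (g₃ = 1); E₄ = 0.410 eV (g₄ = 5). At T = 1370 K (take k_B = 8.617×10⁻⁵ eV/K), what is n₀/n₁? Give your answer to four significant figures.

k_BT = 8.617×10⁻⁵ × 1370 K = 0.118053 eV.
n₀/n₁ = (g₀/g₁) exp[−(E₀−E₁)/kT] = (1/2) × exp(−(-0.1328 eV)/(0.118053 eV)) = (1/2) × exp(1.12492) = 1.540.

1.540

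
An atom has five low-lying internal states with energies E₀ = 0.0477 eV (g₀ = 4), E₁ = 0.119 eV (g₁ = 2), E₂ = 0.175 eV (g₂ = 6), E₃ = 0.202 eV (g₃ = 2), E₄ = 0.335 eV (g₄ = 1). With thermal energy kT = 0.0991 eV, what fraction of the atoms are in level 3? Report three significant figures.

0.0593

Eᵢ/kT = 0.48133, 1.2008, 1.7659, 2.0383, 3.3804.
Z = Σ gᵢe^(−Eᵢ/kT) = 4·e^(−0.48133) + 2·e^(−1.2008) + 6·e^(−1.7659) + 2·e^(−2.0383) + 1·e^(−3.3804) = 2.4718 + 0.60191 + 1.0262 + 0.26050 + 0.034034 = 4.3944.
P₃ = g₃ e^(−E₃/kT) / Z = 0.26050/4.3944 = 0.0593.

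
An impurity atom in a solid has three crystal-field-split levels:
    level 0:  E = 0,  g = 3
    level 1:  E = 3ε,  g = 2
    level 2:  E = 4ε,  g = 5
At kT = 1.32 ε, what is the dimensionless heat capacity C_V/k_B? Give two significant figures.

Eᵢ/kT = 0, 2.273, 3.030.
Z = Σ gᵢe^(−Eᵢ/kT) = 3·e^(−0) + 2·e^(−2.273) + 5·e^(−3.030) = 3.000 + 0.2060 + 0.2416 = 3.448.
⟨E⟩ = 0.4595 ε, ⟨E²⟩ = 1.659 ε².
C_V/k_B = (⟨E²⟩ − ⟨E⟩²)/(kT)² = (1.659 − 0.2111)/1.742 = 0.83.

0.83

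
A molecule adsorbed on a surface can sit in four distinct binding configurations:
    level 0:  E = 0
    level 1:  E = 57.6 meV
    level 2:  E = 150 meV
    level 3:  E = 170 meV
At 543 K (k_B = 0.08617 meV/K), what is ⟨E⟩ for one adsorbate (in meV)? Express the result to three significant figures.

k_BT = 0.08617 × 543 K = 46.790 meV.
Eᵢ/kT = 0, 1.2310, 3.2058, 3.6333.
Z = Σ e^(−Eᵢ/kT) = e^(−0) + e^(−1.2310) + e^(−3.2058) + e^(−3.6333) = 1.0000 + 0.29200 + 0.040526 + 0.026429 = 1.3590.
⟨E⟩ = Σ Eᵢ e^(−Eᵢ/kT) / Z = (0·1.0000 + 57.6·0.29200 + 150·0.040526 + 170·0.026429) / 1.3590 = 20.2 meV.

20.2 meV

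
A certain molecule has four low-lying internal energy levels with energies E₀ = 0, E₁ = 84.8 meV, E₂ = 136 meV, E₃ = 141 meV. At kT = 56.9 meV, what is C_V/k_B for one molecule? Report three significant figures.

0.802

Eᵢ/kT = 0, 1.4903, 2.3902, 2.4780.
Z = Σ e^(−Eᵢ/kT) = e^(−0) + e^(−1.4903) + e^(−2.3902) + e^(−2.4780) = 1.0000 + 0.22531 + 0.091611 + 0.083911 = 1.4008.
⟨E⟩ = 30.980 meV, ⟨E²⟩ = 3557.2 meV².
C_V/k_B = (⟨E²⟩ − ⟨E⟩²)/(kT)² = (3557.2 − 959.76)/3237.6 = 0.802.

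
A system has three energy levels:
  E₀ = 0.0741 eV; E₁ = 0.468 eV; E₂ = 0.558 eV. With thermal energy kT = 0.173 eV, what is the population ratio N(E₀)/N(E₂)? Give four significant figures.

16.40

n₀/n₂ = exp[−(E₀−E₂)/kT] = exp(−(-0.4839 eV)/(0.173 eV)) = exp(2.79711) = 16.40.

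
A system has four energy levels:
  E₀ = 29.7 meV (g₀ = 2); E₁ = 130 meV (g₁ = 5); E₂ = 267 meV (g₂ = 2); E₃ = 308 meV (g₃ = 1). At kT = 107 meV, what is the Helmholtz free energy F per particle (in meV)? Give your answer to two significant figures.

-130 meV

Eᵢ/kT = 0.2776, 1.215, 2.495, 2.879.
Z = Σ gᵢe^(−Eᵢ/kT) = 2·e^(−0.2776) + 5·e^(−1.215) + 2·e^(−2.495) + 1·e^(−2.879) = 1.515 + 1.484 + 0.1650 + 0.05619 = 3.220.
F = −kT ln Z = −107 × ln(3.220) = −107 × 1.169 = -130 meV.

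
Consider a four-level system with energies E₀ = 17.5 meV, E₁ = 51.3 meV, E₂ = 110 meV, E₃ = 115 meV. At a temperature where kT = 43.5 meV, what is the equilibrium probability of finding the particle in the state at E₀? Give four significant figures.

0.5933

Eᵢ/kT = 0.402299, 1.17931, 2.52874, 2.64368.
Z = Σ e^(−Eᵢ/kT) = e^(−0.402299) + e^(−1.17931) + e^(−2.52874) + e^(−2.64368) = 0.668781 + 0.307491 + 0.0797595 + 0.0710991 = 1.12713.
P₀ = e^(−E₀/kT) / Z = 0.668781/1.12713 = 0.5933.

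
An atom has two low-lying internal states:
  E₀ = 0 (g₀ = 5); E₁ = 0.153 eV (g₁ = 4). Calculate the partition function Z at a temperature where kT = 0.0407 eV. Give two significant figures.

Eᵢ/kT = 0, 3.759.
Z = Σ gᵢe^(−Eᵢ/kT) = 5·e^(−0) + 4·e^(−3.759) = 5.000 + 0.09323 = 5.093.

Z = 5.1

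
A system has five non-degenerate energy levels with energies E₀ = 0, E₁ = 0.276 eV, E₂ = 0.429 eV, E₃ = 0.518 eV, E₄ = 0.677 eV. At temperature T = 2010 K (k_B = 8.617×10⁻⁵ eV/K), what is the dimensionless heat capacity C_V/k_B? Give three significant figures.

1.00

k_BT = 8.617×10⁻⁵ × 2010 K = 0.17320 eV.
Eᵢ/kT = 0, 1.5935, 2.4769, 2.9908, 3.9088.
Z = Σ e^(−Eᵢ/kT) = e^(−0) + e^(−1.5935) + e^(−2.4769) + e^(−2.9908) + e^(−3.9088) = 1.0000 + 0.20321 + 0.084003 + 0.050247 + 0.020065 = 1.3575.
⟨E⟩ = 0.097043 eV, ⟨E²⟩ = 0.039498 eV².
C_V/k_B = (⟨E²⟩ − ⟨E⟩²)/(kT)² = (0.039498 − 0.0094173)/0.029998 = 1.00.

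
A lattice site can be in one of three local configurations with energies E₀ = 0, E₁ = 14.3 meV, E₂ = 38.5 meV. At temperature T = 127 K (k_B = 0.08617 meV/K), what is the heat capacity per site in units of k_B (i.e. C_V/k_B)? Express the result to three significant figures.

k_BT = 0.08617 × 127 K = 10.944 meV.
Eᵢ/kT = 0, 1.3067, 3.5179.
Z = Σ e^(−Eᵢ/kT) = e^(−0) + e^(−1.3067) + e^(−3.5179) = 1.0000 + 0.27071 + 0.029662 = 1.3004.
⟨E⟩ = 3.8551 meV, ⟨E²⟩ = 76.380 meV².
C_V/k_B = (⟨E²⟩ − ⟨E⟩²)/(kT)² = (76.380 − 14.862)/119.77 = 0.514.

0.514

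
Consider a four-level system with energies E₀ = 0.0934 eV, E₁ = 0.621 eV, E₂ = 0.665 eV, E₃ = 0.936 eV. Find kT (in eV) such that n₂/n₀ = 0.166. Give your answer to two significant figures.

n₂/n₀ = exp[−(E₂−E₀)/kT] = 0.166.
⇒ (E₂−E₀)/kT = ln(1/0.166) = ln(6.024) = 1.796.
kT = 0.5716 eV / 1.796 = 0.32 eV.

0.32 eV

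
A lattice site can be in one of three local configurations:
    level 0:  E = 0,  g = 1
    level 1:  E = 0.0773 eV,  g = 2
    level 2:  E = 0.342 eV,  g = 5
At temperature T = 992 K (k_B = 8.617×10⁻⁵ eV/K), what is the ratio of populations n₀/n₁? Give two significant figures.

1.2

k_BT = 8.617×10⁻⁵ × 992 K = 0.08548 eV.
n₀/n₁ = (g₀/g₁) exp[−(E₀−E₁)/kT] = (1/2) × exp(−(-0.0773 eV)/(0.08548 eV)) = (1/2) × exp(0.9043) = 1.2.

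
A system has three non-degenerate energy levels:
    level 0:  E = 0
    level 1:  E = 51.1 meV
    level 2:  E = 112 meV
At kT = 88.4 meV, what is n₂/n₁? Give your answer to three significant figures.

n₂/n₁ = exp[−(E₂−E₁)/kT] = exp(−(60.9 meV)/(88.4 meV)) = exp(-0.68891) = 0.502.

0.502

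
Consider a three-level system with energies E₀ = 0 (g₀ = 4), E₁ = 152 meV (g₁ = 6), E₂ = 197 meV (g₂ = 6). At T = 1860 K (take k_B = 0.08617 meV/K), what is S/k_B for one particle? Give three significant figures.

2.63

k_BT = 0.08617 × 1860 K = 160.28 meV.
Eᵢ/kT = 0, 0.94834, 1.2291.
Z = Σ gᵢe^(−Eᵢ/kT) = 4·e^(−0) + 6·e^(−0.94834) + 6·e^(−1.2291) = 4.0000 + 2.3243 + 1.7553 = 8.0796.
⟨E⟩ = Σ EᵢPᵢ = 86.525 meV.
S/k_B = ln Z + ⟨E⟩/kT = ln(8.0796) + 86.525/160.28 = 2.0893 + 0.53984 = 2.63.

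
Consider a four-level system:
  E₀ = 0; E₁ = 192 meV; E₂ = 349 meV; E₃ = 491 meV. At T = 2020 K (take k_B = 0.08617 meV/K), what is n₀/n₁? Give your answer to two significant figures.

3.0

k_BT = 0.08617 × 2020 K = 174.1 meV.
n₀/n₁ = exp[−(E₀−E₁)/kT] = exp(−(-192 meV)/(174.1 meV)) = exp(1.103) = 3.0.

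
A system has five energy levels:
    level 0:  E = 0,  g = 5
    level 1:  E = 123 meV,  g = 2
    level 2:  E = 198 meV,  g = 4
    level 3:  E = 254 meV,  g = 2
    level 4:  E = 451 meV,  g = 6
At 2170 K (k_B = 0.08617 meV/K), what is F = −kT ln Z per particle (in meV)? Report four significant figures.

k_BT = 0.08617 × 2170 K = 186.989 meV.
Eᵢ/kT = 0, 0.657793, 1.05889, 1.35837, 2.41191.
Z = Σ gᵢe^(−Eᵢ/kT) = 5·e^(−0) + 2·e^(−0.657793) + 4·e^(−1.05889) + 2·e^(−1.35837) + 6·e^(−2.41191) = 5.00000 + 1.03599 + 1.38736 + 0.514159 + 0.537863 = 8.47537.
F = −kT ln Z = −186.989 × ln(8.47537) = −186.989 × 2.13716 = -399.6 meV.

-399.6 meV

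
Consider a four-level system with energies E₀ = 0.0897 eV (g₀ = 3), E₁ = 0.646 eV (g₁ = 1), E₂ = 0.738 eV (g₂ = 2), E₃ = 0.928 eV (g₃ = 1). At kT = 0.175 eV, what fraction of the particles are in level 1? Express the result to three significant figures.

Eᵢ/kT = 0.51257, 3.6914, 4.2171, 5.3029.
Z = Σ gᵢe^(−Eᵢ/kT) = 3·e^(−0.51257) + 1·e^(−3.6914) + 2·e^(−4.2171) + 1·e^(−5.3029) = 1.7969 + 0.024937 + 0.029483 + 0.0049771 = 1.8563.
P₁ = g₁ e^(−E₁/kT) / Z = 0.024937/1.8563 = 0.0134.

0.0134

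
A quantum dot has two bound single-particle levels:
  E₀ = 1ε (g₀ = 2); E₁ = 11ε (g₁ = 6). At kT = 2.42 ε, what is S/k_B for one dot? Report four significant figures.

0.9300

Eᵢ/kT = 0.413223, 4.54545.
Z = Σ gᵢe^(−Eᵢ/kT) = 2·e^(−0.413223) + 6·e^(−4.54545) = 1.32303 + 0.0636924 = 1.38672.
⟨E⟩ = Σ EᵢPᵢ = 1.45930 ε.
S/k_B = ln Z + ⟨E⟩/kT = ln(1.38672) + 1.45930/2.42 = 0.326941 + 0.603017 = 0.9300.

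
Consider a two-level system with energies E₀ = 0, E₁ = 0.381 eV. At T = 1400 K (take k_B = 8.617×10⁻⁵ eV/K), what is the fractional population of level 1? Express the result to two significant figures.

0.041

k_BT = 8.617×10⁻⁵ × 1400 K = 0.1206 eV.
Eᵢ/kT = 0, 3.159.
Z = Σ e^(−Eᵢ/kT) = e^(−0) + e^(−3.159) = 1.000 + 0.04247 = 1.042.
P₁ = e^(−E₁/kT) / Z = 0.04247/1.042 = 0.041.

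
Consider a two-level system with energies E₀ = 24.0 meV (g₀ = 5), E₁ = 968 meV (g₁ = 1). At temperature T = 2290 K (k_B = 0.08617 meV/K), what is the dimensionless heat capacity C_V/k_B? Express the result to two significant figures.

0.038

k_BT = 0.08617 × 2290 K = 197.3 meV.
Eᵢ/kT = 0.1216, 4.906.
Z = Σ gᵢe^(−Eᵢ/kT) = 5·e^(−0.1216) + 1·e^(−4.906) = 4.428 + 0.007402 = 4.435.
⟨E⟩ = 25.58 meV, ⟨E²⟩ = 2139 meV².
C_V/k_B = (⟨E²⟩ − ⟨E⟩²)/(kT)² = (2139 − 654.3)/38930 = 0.038.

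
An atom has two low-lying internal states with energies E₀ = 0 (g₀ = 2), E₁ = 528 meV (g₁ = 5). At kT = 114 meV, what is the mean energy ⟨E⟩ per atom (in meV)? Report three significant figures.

12.6 meV

Eᵢ/kT = 0, 4.6316.
Z = Σ gᵢe^(−Eᵢ/kT) = 2·e^(−0) + 5·e^(−4.6316) = 2.0000 + 0.048696 = 2.0487.
⟨E⟩ = Σ Eᵢ gᵢe^(−Eᵢ/kT) / Z = (0·2.0000 + 528·0.048696) / 2.0487 = 12.6 meV.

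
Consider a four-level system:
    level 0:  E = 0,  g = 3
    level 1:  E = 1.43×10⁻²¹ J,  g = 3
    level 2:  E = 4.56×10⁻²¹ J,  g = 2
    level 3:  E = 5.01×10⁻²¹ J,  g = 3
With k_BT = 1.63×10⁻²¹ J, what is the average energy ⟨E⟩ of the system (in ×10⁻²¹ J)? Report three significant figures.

0.673 ×10⁻²¹ J

Eᵢ/kT = 0, 0.87730, 2.7975, 3.0736.
Z = Σ gᵢe^(−Eᵢ/kT) = 3·e^(−0) + 3·e^(−0.87730) + 2·e^(−2.7975) + 3·e^(−3.0736) = 3.0000 + 1.2477 + 0.12192 + 0.13876 = 4.5084.
⟨E⟩ = Σ Eᵢ gᵢe^(−Eᵢ/kT) / Z = (0·3.0000 + 1.43·1.2477 + 4.56·0.12192 + 5.01·0.13876) / 4.5084 = 0.673 ×10⁻²¹ J.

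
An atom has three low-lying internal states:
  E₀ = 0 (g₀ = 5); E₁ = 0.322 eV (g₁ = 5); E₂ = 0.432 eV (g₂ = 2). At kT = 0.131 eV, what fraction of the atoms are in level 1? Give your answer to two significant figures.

0.078

Eᵢ/kT = 0, 2.458, 3.298.
Z = Σ gᵢe^(−Eᵢ/kT) = 5·e^(−0) + 5·e^(−2.458) + 2·e^(−3.298) = 5.000 + 0.4280 + 0.07391 = 5.502.
P₁ = g₁ e^(−E₁/kT) / Z = 0.4280/5.502 = 0.078.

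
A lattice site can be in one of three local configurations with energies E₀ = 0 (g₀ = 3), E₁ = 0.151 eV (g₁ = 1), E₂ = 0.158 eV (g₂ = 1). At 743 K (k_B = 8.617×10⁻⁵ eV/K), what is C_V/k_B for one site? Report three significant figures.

0.309

k_BT = 8.617×10⁻⁵ × 743 K = 0.064024 eV.
Eᵢ/kT = 0, 2.3585, 2.4678.
Z = Σ gᵢe^(−Eᵢ/kT) = 3·e^(−0) + 1·e^(−2.3585) + 1·e^(−2.4678) = 3.0000 + 0.094562 + 0.084771 = 3.1793.
⟨E⟩ = 0.0087040 eV, ⟨E²⟩ = 0.0013438 eV².
C_V/k_B = (⟨E²⟩ − ⟨E⟩²)/(kT)² = (0.0013438 − 0.000075760)/0.0040991 = 0.309.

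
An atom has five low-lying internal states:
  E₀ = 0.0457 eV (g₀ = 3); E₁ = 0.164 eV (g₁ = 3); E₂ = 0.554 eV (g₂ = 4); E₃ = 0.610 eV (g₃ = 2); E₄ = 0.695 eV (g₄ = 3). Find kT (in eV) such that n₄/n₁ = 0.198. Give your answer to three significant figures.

0.328 eV

n₄/n₁ = (g₄/g₁) exp[−(E₄−E₁)/kT] = 0.198.
⇒ (E₄−E₁)/kT = ln((3/3)/0.198) = ln(5.0505) = 1.6195.
kT = 0.531 eV / 1.6195 = 0.328 eV.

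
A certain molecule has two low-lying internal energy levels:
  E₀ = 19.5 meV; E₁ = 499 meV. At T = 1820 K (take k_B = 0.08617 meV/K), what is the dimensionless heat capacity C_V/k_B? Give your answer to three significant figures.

0.401

k_BT = 0.08617 × 1820 K = 156.83 meV.
Eᵢ/kT = 0.12434, 3.1818.
Z = Σ e^(−Eᵢ/kT) = e^(−0.12434) + e^(−3.1818) = 0.88308 + 0.041511 = 0.92459.
⟨E⟩ = 41.028 meV, ⟨E²⟩ = 11542 meV².
C_V/k_B = (⟨E²⟩ − ⟨E⟩²)/(kT)² = (11542 − 1683.3)/24596 = 0.401.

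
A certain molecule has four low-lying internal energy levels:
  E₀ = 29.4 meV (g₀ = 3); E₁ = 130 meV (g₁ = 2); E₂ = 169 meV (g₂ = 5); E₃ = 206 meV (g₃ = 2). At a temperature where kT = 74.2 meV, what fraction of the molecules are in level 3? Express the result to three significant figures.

0.0415

Eᵢ/kT = 0.39623, 1.7520, 2.2776, 2.7763.
Z = Σ gᵢe^(−Eᵢ/kT) = 3·e^(−0.39623) + 2·e^(−1.7520) + 5·e^(−2.2776) + 2·e^(−2.7763) = 2.0186 + 0.34685 + 0.51265 + 0.12454 = 3.0026.
P₃ = g₃ e^(−E₃/kT) / Z = 0.12454/3.0026 = 0.0415.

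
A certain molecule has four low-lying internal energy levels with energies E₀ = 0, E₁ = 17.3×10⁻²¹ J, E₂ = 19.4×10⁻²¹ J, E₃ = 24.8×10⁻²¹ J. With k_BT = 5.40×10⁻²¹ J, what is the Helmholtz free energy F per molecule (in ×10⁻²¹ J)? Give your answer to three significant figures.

-0.407 ×10⁻²¹ J

Eᵢ/kT = 0, 3.2037, 3.5926, 4.5926.
Z = Σ e^(−Eᵢ/kT) = e^(−0) + e^(−3.2037) + e^(−3.5926) + e^(−4.5926) = 1.0000 + 0.040612 + 0.027527 + 0.010126 = 1.0783.
F = −kT ln Z = −5.40 × ln(1.0783) = −5.40 × 0.075386 = -0.407 ×10⁻²¹ J.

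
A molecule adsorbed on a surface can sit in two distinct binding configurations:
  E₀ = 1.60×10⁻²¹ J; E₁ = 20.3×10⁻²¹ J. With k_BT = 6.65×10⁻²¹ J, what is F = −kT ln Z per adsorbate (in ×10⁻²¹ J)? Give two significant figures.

Eᵢ/kT = 0.2406, 3.053.
Z = Σ e^(−Eᵢ/kT) = e^(−0.2406) + e^(−3.053) = 0.7862 + 0.04722 = 0.8334.
F = −kT ln Z = −6.65 × ln(0.8334) = −6.65 × -0.1822 = 1.2 ×10⁻²¹ J.

1.2 ×10⁻²¹ J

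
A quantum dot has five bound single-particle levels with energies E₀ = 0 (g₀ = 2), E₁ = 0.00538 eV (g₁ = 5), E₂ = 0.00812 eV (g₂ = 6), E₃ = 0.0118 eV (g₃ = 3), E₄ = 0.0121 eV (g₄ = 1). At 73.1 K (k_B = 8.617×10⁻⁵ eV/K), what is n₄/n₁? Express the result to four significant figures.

k_BT = 8.617×10⁻⁵ × 73.1 K = 0.00629903 eV.
n₄/n₁ = (g₄/g₁) exp[−(E₄−E₁)/kT] = (1/5) × exp(−(0.00672 eV)/(0.00629903 eV)) = (1/5) × exp(-1.06683) = 0.06882.

0.06882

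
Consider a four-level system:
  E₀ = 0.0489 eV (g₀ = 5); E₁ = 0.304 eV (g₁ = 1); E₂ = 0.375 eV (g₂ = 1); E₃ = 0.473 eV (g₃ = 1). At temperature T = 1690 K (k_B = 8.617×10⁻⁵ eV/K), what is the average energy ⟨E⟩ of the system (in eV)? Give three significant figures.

k_BT = 8.617×10⁻⁵ × 1690 K = 0.14563 eV.
Eᵢ/kT = 0.33578, 2.0875, 2.5750, 3.2480.
Z = Σ gᵢe^(−Eᵢ/kT) = 5·e^(−0.33578) + 1·e^(−2.0875) + 1·e^(−2.5750) + 1·e^(−3.2480) = 3.5739 + 0.12400 + 0.076154 + 0.038852 = 3.8129.
⟨E⟩ = Σ Eᵢ gᵢe^(−Eᵢ/kT) / Z = (0.0489·3.5739 + 0.304·0.12400 + 0.375·0.076154 + 0.473·0.038852) / 3.8129 = 0.0680 eV.

0.0680 eV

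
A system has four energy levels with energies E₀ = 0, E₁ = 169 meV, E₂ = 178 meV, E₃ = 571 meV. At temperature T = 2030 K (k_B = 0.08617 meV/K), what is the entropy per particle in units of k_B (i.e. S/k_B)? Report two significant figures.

1.1

k_BT = 0.08617 × 2030 K = 174.9 meV.
Eᵢ/kT = 0, 0.9663, 1.018, 3.265.
Z = Σ e^(−Eᵢ/kT) = e^(−0) + e^(−0.9663) + e^(−1.018) + e^(−3.265) = 1.000 + 0.3805 + 0.3613 + 0.03820 = 1.780.
⟨E⟩ = Σ EᵢPᵢ = 84.51 meV.
S/k_B = ln Z + ⟨E⟩/kT = ln(1.780) + 84.51/174.9 = 0.5766 + 0.4832 = 1.1.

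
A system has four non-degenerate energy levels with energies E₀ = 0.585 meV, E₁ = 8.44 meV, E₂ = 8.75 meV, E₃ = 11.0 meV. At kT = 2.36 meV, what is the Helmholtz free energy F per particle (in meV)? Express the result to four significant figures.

Eᵢ/kT = 0.247881, 3.57627, 3.70763, 4.66102.
Z = Σ e^(−Eᵢ/kT) = e^(−0.247881) + e^(−3.57627) + e^(−3.70763) + e^(−4.66102) = 0.780453 + 0.0279799 + 0.0245356 + 0.00945681 = 0.842425.
F = −kT ln Z = −2.36 × ln(0.842425) = −2.36 × -0.171471 = 0.4047 meV.

0.4047 meV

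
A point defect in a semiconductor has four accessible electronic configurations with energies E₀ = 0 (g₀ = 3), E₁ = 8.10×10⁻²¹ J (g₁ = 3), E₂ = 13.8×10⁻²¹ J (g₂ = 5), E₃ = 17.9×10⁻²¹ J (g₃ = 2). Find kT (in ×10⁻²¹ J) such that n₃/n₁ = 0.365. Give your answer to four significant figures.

16.27 ×10⁻²¹ J

n₃/n₁ = (g₃/g₁) exp[−(E₃−E₁)/kT] = 0.365.
⇒ (E₃−E₁)/kT = ln((2/3)/0.365) = ln(1.82648) = 0.602391.
kT = 9.80 ×10⁻²¹ J / 0.602391 = 16.27 ×10⁻²¹ J.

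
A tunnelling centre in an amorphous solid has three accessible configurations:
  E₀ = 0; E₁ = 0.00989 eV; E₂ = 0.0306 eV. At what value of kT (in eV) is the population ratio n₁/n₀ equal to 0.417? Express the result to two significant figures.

0.011 eV

n₁/n₀ = exp[−(E₁−E₀)/kT] = 0.417.
⇒ (E₁−E₀)/kT = ln(1/0.417) = ln(2.398) = 0.8746.
kT = 0.00989 eV / 0.8746 = 0.011 eV.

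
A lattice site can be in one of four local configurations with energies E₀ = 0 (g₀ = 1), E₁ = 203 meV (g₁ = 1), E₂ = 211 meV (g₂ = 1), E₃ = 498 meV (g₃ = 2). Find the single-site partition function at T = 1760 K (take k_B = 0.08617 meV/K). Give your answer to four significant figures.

Z = 1.586

k_BT = 0.08617 × 1760 K = 151.659 meV.
Eᵢ/kT = 0, 1.33853, 1.39128, 3.28368.
Z = Σ gᵢe^(−Eᵢ/kT) = 1·e^(−0) + 1·e^(−1.33853) + 1·e^(−1.39128) + 2·e^(−3.28368) = 1.00000 + 0.262231 + 0.248757 + 0.0749801 = 1.58597.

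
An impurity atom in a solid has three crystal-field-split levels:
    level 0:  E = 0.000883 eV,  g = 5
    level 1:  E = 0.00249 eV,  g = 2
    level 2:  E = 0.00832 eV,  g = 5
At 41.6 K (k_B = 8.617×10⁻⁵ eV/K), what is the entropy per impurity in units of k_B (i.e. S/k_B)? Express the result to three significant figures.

k_BT = 8.617×10⁻⁵ × 41.6 K = 0.0035847 eV.
Eᵢ/kT = 0.24632, 0.69462, 2.3210.
Z = Σ gᵢe^(−Eᵢ/kT) = 5·e^(−0.24632) + 2·e^(−0.69462) + 5·e^(−2.3210) = 3.9084 + 0.99853 + 0.49088 = 5.3978.
⟨E⟩ = Σ EᵢPᵢ = 0.0018566 eV.
S/k_B = ln Z + ⟨E⟩/kT = ln(5.3978) + 0.0018566/0.0035847 = 1.6860 + 0.51792 = 2.20.

2.20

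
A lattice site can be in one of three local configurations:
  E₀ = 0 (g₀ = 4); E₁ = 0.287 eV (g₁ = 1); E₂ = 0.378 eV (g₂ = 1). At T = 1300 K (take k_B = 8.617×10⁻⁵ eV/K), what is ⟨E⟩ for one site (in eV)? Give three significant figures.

0.00853 eV

k_BT = 8.617×10⁻⁵ × 1300 K = 0.11202 eV.
Eᵢ/kT = 0, 2.5620, 3.3744.
Z = Σ gᵢe^(−Eᵢ/kT) = 4·e^(−0) + 1·e^(−2.5620) + 1·e^(−3.3744) = 4.0000 + 0.077150 + 0.034239 = 4.1114.
⟨E⟩ = Σ Eᵢ gᵢe^(−Eᵢ/kT) / Z = (0·4.0000 + 0.287·0.077150 + 0.378·0.034239) / 4.1114 = 0.00853 eV.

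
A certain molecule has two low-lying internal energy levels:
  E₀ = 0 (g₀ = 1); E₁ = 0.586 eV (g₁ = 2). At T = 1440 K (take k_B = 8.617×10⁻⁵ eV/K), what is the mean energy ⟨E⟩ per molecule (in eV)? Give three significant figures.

0.0102 eV

k_BT = 8.617×10⁻⁵ × 1440 K = 0.12408 eV.
Eᵢ/kT = 0, 4.7228.
Z = Σ gᵢe^(−Eᵢ/kT) = 1·e^(−0) + 2·e^(−4.7228) = 1.0000 + 0.017781 = 1.0178.
⟨E⟩ = Σ Eᵢ gᵢe^(−Eᵢ/kT) / Z = (0·1.0000 + 0.586·0.017781) / 1.0178 = 0.0102 eV.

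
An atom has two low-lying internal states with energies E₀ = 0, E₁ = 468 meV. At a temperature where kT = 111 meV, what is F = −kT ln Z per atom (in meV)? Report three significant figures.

Eᵢ/kT = 0, 4.2162.
Z = Σ e^(−Eᵢ/kT) = e^(−0) + e^(−4.2162) = 1.0000 + 0.014755 = 1.0148.
F = −kT ln Z = −111 × ln(1.0148) = −111 × 0.014692 = -1.63 meV.

-1.63 meV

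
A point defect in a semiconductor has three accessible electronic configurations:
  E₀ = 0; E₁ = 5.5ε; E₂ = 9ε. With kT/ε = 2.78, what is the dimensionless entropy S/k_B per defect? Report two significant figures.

0.50

Eᵢ/kT = 0, 1.978, 3.237.
Z = Σ e^(−Eᵢ/kT) = e^(−0) + e^(−1.978) + e^(−3.237) = 1.000 + 0.1383 + 0.03928 = 1.178.
⟨E⟩ = Σ EᵢPᵢ = 0.9458 ε.
S/k_B = ln Z + ⟨E⟩/kT = ln(1.178) + 0.9458/2.78 = 0.1638 + 0.3402 = 0.50.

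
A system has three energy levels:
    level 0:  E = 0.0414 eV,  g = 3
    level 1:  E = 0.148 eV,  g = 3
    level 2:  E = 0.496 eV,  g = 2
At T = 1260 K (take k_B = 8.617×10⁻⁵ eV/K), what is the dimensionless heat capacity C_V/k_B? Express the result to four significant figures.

0.3012

k_BT = 8.617×10⁻⁵ × 1260 K = 0.108574 eV.
Eᵢ/kT = 0.381307, 1.36313, 4.56831.
Z = Σ gᵢe^(−Eᵢ/kT) = 3·e^(−0.381307) + 3·e^(−1.36313) + 2·e^(−4.56831) = 2.04890 + 0.767576 + 0.0207510 = 2.83723.
⟨E⟩ = 0.0735641 eV, ⟨E²⟩ = 0.00896290 eV².
C_V/k_B = (⟨E²⟩ − ⟨E⟩²)/(kT)² = (0.00896290 − 0.00541168)/0.0117883 = 0.3012.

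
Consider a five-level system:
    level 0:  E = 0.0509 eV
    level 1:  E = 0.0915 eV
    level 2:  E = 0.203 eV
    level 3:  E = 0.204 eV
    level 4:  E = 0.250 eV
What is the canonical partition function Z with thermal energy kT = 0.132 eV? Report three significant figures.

Z = 1.76

Eᵢ/kT = 0.38561, 0.69318, 1.5379, 1.5455, 1.8939.
Z = Σ e^(−Eᵢ/kT) = e^(−0.38561) + e^(−0.69318) + e^(−1.5379) + e^(−1.5455) + e^(−1.8939) = 0.68004 + 0.49998 + 0.21483 + 0.21321 + 0.15048 = 1.7585.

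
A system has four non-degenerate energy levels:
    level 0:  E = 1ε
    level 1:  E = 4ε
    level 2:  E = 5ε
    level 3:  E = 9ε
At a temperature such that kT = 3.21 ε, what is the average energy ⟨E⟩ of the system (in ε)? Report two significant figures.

Eᵢ/kT = 0.3115, 1.246, 1.558, 2.804.
Z = Σ e^(−Eᵢ/kT) = e^(−0.3115) + e^(−1.246) + e^(−1.558) + e^(−2.804) = 0.7323 + 0.2877 + 0.2106 + 0.06057 = 1.291.
⟨E⟩ = Σ Eᵢ e^(−Eᵢ/kT) / Z = (1·0.7323 + 4·0.2877 + 5·0.2106 + 9·0.06057) / 1.291 = 2.7 ε.

2.7 ε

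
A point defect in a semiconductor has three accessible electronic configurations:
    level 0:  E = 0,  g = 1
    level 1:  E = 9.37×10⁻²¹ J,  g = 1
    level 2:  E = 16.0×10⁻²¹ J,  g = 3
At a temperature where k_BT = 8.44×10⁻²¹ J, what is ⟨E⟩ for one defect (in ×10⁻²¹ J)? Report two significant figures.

Eᵢ/kT = 0, 1.110, 1.896.
Z = Σ gᵢe^(−Eᵢ/kT) = 1·e^(−0) + 1·e^(−1.110) + 3·e^(−1.896) = 1.000 + 0.3296 + 0.4505 = 1.780.
⟨E⟩ = Σ Eᵢ gᵢe^(−Eᵢ/kT) / Z = (0·1.000 + 9.37·0.3296 + 16.0·0.4505) / 1.780 = 5.8 ×10⁻²¹ J.

5.8 ×10⁻²¹ J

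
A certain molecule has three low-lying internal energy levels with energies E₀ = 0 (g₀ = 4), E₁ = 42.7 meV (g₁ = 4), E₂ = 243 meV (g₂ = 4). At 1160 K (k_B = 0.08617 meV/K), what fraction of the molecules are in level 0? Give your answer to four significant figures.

0.5746

k_BT = 0.08617 × 1160 K = 99.9572 meV.
Eᵢ/kT = 0, 0.427183, 2.43104.
Z = Σ gᵢe^(−Eᵢ/kT) = 4·e^(−0) + 4·e^(−0.427183) + 4·e^(−2.43104) = 4.00000 + 2.60938 + 0.351781 = 6.96116.
P₀ = g₀ e^(−E₀/kT) / Z = 4.00000/6.96116 = 0.5746.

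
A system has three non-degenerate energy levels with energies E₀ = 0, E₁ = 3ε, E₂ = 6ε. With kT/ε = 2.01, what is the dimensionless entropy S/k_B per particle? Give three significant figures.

0.625

Eᵢ/kT = 0, 1.4925, 2.9851.
Z = Σ e^(−Eᵢ/kT) = e^(−0) + e^(−1.4925) + e^(−2.9851) = 1.0000 + 0.22481 + 0.050534 = 1.2753.
⟨E⟩ = Σ EᵢPᵢ = 0.76659 ε.
S/k_B = ln Z + ⟨E⟩/kT = ln(1.2753) + 0.76659/2.01 = 0.24318 + 0.38139 = 0.625.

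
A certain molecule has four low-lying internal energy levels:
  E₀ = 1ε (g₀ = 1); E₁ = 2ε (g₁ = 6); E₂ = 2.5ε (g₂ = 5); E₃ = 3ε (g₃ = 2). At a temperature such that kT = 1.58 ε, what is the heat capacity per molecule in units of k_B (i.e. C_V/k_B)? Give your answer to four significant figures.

Eᵢ/kT = 0.632911, 1.26582, 1.58228, 1.89873.
Z = Σ gᵢe^(−Eᵢ/kT) = 1·e^(−0.632911) + 6·e^(−1.26582) + 5·e^(−1.58228) + 2·e^(−1.89873) = 0.531044 + 1.69205 + 1.02753 + 0.299517 = 3.55014.
⟨E⟩ = 2.07950 ε, ⟨E²⟩ = 4.62431 ε².
C_V/k_B = (⟨E²⟩ − ⟨E⟩²)/(kT)² = (4.62431 − 4.32432)/2.49640 = 0.1202.

0.1202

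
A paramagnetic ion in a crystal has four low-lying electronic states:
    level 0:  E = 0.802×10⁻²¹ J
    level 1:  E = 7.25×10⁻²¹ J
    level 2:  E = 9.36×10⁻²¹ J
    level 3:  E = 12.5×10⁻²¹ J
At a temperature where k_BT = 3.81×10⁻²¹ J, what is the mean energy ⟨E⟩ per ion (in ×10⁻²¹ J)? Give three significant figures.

2.77 ×10⁻²¹ J

Eᵢ/kT = 0.21050, 1.9029, 2.4567, 3.2808.
Z = Σ e^(−Eᵢ/kT) = e^(−0.21050) + e^(−1.9029) + e^(−2.4567) + e^(−3.2808) = 0.81018 + 0.14914 + 0.085717 + 0.037598 = 1.0826.
⟨E⟩ = Σ Eᵢ e^(−Eᵢ/kT) / Z = (0.802·0.81018 + 7.25·0.14914 + 9.36·0.085717 + 12.5·0.037598) / 1.0826 = 2.77 ×10⁻²¹ J.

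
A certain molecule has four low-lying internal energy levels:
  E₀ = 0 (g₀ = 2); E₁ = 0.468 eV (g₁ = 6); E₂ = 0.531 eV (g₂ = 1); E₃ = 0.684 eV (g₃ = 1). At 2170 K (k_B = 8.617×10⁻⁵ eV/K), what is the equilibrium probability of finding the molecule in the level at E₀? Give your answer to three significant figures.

k_BT = 8.617×10⁻⁵ × 2170 K = 0.18699 eV.
Eᵢ/kT = 0, 2.5028, 2.8397, 3.6579.
Z = Σ gᵢe^(−Eᵢ/kT) = 2·e^(−0) + 6·e^(−2.5028) + 1·e^(−2.8397) + 1·e^(−3.6579) = 2.0000 + 0.49113 + 0.058443 + 0.025787 = 2.5754.
P₀ = g₀ e^(−E₀/kT) / Z = 2.0000/2.5754 = 0.777.

0.777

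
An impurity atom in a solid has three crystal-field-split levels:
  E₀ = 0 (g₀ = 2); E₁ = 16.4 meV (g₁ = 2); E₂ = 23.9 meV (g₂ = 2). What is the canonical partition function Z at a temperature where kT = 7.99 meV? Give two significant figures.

Eᵢ/kT = 0, 2.053, 2.991.
Z = Σ gᵢe^(−Eᵢ/kT) = 2·e^(−0) + 2·e^(−2.053) + 2·e^(−2.991) = 2.000 + 0.2567 + 0.1005 = 2.357.

Z = 2.4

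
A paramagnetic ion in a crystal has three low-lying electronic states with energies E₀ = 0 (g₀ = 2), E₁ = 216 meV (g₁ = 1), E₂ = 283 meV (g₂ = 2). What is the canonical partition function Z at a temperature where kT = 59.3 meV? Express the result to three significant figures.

Z = 2.04

Eᵢ/kT = 0, 3.6425, 4.7723.
Z = Σ gᵢe^(−Eᵢ/kT) = 2·e^(−0) + 1·e^(−3.6425) + 2·e^(−4.7723) = 2.0000 + 0.026187 + 0.016922 = 2.0431.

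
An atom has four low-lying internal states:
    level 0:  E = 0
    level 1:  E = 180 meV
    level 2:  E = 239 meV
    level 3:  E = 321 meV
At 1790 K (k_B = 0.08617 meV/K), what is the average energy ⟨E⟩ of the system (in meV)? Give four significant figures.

89.08 meV

k_BT = 0.08617 × 1790 K = 154.244 meV.
Eᵢ/kT = 0, 1.16698, 1.54949, 2.08112.
Z = Σ e^(−Eᵢ/kT) = e^(−0) + e^(−1.16698) + e^(−1.54949) + e^(−2.08112) = 1.00000 + 0.311306 + 0.212356 + 0.124790 = 1.64845.
⟨E⟩ = Σ Eᵢ e^(−Eᵢ/kT) / Z = (0·1.00000 + 180·0.311306 + 239·0.212356 + 321·0.124790) / 1.64845 = 89.08 meV.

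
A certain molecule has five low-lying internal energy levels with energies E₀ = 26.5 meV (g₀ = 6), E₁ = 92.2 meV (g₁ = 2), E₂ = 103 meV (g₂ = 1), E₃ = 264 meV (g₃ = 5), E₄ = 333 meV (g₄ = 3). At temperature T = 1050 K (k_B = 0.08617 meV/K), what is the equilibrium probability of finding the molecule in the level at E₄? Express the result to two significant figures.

0.013

k_BT = 0.08617 × 1050 K = 90.48 meV.
Eᵢ/kT = 0.2929, 1.019, 1.138, 2.918, 3.680.
Z = Σ gᵢe^(−Eᵢ/kT) = 6·e^(−0.2929) + 2·e^(−1.019) + 1·e^(−1.138) + 5·e^(−2.918) + 3·e^(−3.680) = 4.477 + 0.7219 + 0.3205 + 0.2702 + 0.07567 = 5.865.
P₄ = g₄ e^(−E₄/kT) / Z = 0.07567/5.865 = 0.013.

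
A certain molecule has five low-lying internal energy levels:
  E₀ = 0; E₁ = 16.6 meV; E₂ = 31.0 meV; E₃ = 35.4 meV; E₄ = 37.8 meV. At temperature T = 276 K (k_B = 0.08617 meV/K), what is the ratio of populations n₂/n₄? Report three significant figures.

1.33

k_BT = 0.08617 × 276 K = 23.783 meV.
n₂/n₄ = exp[−(E₂−E₄)/kT] = exp(−(-6.8 meV)/(23.783 meV)) = exp(0.28592) = 1.33.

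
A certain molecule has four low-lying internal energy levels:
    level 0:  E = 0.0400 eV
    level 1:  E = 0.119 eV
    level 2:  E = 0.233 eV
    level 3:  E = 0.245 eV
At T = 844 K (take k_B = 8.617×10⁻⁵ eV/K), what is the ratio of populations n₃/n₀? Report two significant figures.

k_BT = 8.617×10⁻⁵ × 844 K = 0.07273 eV.
n₃/n₀ = exp[−(E₃−E₀)/kT] = exp(−(0.2050 eV)/(0.07273 eV)) = exp(-2.819) = 0.060.

0.060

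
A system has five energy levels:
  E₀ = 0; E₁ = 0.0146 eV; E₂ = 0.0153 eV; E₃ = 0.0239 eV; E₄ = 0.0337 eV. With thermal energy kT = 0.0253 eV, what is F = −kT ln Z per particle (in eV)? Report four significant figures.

-0.02569 eV

Eᵢ/kT = 0, 0.577075, 0.604743, 0.944664, 1.33202.
Z = Σ e^(−Eᵢ/kT) = e^(−0) + e^(−0.577075) + e^(−0.604743) + e^(−0.944664) + e^(−1.33202) = 1.00000 + 0.561538 + 0.546215 + 0.388810 + 0.263944 = 2.76051.
F = −kT ln Z = −0.0253 × ln(2.76051) = −0.0253 × 1.01542 = -0.02569 eV.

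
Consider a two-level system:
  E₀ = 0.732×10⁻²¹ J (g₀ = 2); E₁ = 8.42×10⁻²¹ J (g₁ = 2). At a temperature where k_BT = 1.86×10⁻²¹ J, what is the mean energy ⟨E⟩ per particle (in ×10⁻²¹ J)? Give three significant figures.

Eᵢ/kT = 0.39355, 4.5269.
Z = Σ gᵢe^(−Eᵢ/kT) = 2·e^(−0.39355) + 2·e^(−4.5269) = 1.3493 + 0.021628 = 1.3709.
⟨E⟩ = Σ Eᵢ gᵢe^(−Eᵢ/kT) / Z = (0.732·1.3493 + 8.42·0.021628) / 1.3709 = 0.853 ×10⁻²¹ J.

0.853 ×10⁻²¹ J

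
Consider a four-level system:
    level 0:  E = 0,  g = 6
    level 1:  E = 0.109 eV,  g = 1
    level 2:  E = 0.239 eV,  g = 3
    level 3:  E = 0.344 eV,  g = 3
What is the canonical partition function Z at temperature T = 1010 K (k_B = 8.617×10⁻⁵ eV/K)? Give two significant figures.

k_BT = 8.617×10⁻⁵ × 1010 K = 0.08703 eV.
Eᵢ/kT = 0, 1.252, 2.746, 3.953.
Z = Σ gᵢe^(−Eᵢ/kT) = 6·e^(−0) + 1·e^(−1.252) + 3·e^(−2.746) + 3·e^(−3.953) = 6.000 + 0.2859 + 0.1926 + 0.05759 = 6.536.

Z = 6.5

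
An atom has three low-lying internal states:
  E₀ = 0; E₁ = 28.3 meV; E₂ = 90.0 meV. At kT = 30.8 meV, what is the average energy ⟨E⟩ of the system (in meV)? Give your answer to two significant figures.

Eᵢ/kT = 0, 0.9188, 2.922.
Z = Σ e^(−Eᵢ/kT) = e^(−0) + e^(−0.9188) + e^(−2.922) = 1.000 + 0.3990 + 0.05383 = 1.453.
⟨E⟩ = Σ Eᵢ e^(−Eᵢ/kT) / Z = (0·1.000 + 28.3·0.3990 + 90.0·0.05383) / 1.453 = 11 meV.

11 meV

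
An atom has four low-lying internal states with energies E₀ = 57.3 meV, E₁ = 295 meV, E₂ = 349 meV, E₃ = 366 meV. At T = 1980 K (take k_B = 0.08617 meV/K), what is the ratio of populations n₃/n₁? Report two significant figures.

k_BT = 0.08617 × 1980 K = 170.6 meV.
n₃/n₁ = exp[−(E₃−E₁)/kT] = exp(−(71 meV)/(170.6 meV)) = exp(-0.4162) = 0.66.

0.66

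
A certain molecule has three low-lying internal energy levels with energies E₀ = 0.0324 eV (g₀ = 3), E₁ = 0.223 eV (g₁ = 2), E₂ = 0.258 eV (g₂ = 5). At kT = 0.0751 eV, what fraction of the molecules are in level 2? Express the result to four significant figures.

Eᵢ/kT = 0.431425, 2.96937, 3.43542.
Z = Σ gᵢe^(−Eᵢ/kT) = 3·e^(−0.431425) + 2·e^(−2.96937) + 5·e^(−3.43542) = 1.94875 + 0.102671 + 0.161059 = 2.21248.
P₂ = g₂ e^(−E₂/kT) / Z = 0.161059/2.21248 = 0.07280.

0.07280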